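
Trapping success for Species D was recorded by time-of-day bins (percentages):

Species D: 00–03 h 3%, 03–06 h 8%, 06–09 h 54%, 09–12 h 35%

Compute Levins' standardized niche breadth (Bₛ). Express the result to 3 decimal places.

Convert percentages to proportions (divide by 100).
Σpᵢ² = 0.03² + 0.08² + 0.54² + 0.35² = 0.0009 + 0.0064 + 0.2916 + 0.1225 = 0.4214
B = 1 / 0.4214 = 2.37304
Bₛ = (B − 1)/(n − 1) = (2.37304 − 1)/(4 − 1) = 1.37304/3 = 0.45768

0.458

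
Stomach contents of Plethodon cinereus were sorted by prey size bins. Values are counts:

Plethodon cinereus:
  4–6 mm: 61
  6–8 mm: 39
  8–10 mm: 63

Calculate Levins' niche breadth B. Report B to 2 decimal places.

Proportions for Plethodon cinereus (n=163): 61/163=0.3742, 39/163=0.2393, 63/163=0.3865
Σpᵢ² = 0.3742² + 0.2393² + 0.3865² = 0.140026 + 0.057264 + 0.149382 = 0.346672
B = 1 / 0.346672 = 2.8846

2.88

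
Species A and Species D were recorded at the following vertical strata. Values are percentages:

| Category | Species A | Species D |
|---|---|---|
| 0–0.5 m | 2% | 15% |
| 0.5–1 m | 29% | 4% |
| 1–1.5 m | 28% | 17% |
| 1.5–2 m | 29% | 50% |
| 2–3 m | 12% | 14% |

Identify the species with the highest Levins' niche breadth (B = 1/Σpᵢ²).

Species A

Convert percentages to proportions (divide by 100).
Σp_Aᵢ² = 0.02² + 0.29² + 0.28² + 0.29² + 0.12² = 0.0004 + 0.0841 + 0.0784 + 0.0841 + 0.0144 = 0.2614
B_A = 1 / 0.2614 = 3.8256
Σp_Dᵢ² = 0.15² + 0.04² + 0.17² + 0.50² + 0.14² = 0.0225 + 0.0016 + 0.0289 + 0.2500 + 0.0196 = 0.3226
B_D = 1 / 0.3226 = 3.0998
Highest B → broadest niche (most generalist): Species A (B = 3.83).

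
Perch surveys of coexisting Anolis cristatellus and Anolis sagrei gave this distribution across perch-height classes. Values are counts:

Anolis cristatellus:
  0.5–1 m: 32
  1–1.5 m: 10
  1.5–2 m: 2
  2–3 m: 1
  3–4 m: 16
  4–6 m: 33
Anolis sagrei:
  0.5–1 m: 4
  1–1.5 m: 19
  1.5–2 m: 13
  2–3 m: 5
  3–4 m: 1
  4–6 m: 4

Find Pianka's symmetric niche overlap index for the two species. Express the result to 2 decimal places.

0.41

Proportions for Anolis cristatellus (n=94): 32/94=0.3404, 10/94=0.1064, 2/94=0.0213, 1/94=0.0106, 16/94=0.1702, 33/94=0.3511
Proportions for Anolis sagrei (n=46): 4/46=0.0870, 19/46=0.4130, 13/46=0.2826, 5/46=0.1087, 1/46=0.0217, 4/46=0.0870
Σ p₁ᵢp₂ᵢ = 0.029615 + 0.043943 + 0.006019 + 0.001152 + 0.003693 + 0.030546 = 0.114968
Σp_1ᵢ² = 0.3404² + 0.1064² + 0.0213² + 0.0106² + 0.1702² + 0.3511² = 0.115872 + 0.011321 + 0.000454 + 0.000112 + 0.028968 + 0.123271 = 0.279998
Σp_2ᵢ² = 0.0870² + 0.4130² + 0.2826² + 0.1087² + 0.0217² + 0.0870² = 0.007569 + 0.170569 + 0.079863 + 0.011816 + 0.000471 + 0.007569 = 0.277857
O = 0.114968 / √(0.279998 × 0.277857) = 0.114968 / 0.2789254 = 0.4122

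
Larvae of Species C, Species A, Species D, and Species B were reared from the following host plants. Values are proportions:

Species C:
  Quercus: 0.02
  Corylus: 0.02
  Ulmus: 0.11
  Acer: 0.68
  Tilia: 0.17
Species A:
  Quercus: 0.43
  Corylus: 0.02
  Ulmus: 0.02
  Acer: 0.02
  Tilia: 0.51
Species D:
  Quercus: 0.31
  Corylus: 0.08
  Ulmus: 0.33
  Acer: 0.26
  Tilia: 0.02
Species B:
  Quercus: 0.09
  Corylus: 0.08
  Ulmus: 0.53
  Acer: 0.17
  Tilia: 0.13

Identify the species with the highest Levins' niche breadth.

Species D

Σp_Cᵢ² = 0.02² + 0.02² + 0.11² + 0.68² + 0.17² = 0.0004 + 0.0004 + 0.0121 + 0.4624 + 0.0289 = 0.5042
B_C = 1 / 0.5042 = 1.9833
Σp_Aᵢ² = 0.43² + 0.02² + 0.02² + 0.02² + 0.51² = 0.1849 + 0.0004 + 0.0004 + 0.0004 + 0.2601 = 0.4462
B_A = 1 / 0.4462 = 2.2411
Σp_Dᵢ² = 0.31² + 0.08² + 0.33² + 0.26² + 0.02² = 0.0961 + 0.0064 + 0.1089 + 0.0676 + 0.0004 = 0.2794
B_D = 1 / 0.2794 = 3.5791
Σp_Bᵢ² = 0.09² + 0.08² + 0.53² + 0.17² + 0.13² = 0.0081 + 0.0064 + 0.2809 + 0.0289 + 0.0169 = 0.3412
B_B = 1 / 0.3412 = 2.9308
Highest B → broadest niche (most generalist): Species D (B = 3.58).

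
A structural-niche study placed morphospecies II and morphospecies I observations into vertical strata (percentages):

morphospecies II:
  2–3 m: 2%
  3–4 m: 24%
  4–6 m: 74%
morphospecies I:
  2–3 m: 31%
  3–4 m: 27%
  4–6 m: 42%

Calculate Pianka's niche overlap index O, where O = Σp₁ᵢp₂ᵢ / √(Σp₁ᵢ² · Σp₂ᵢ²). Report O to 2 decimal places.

Convert percentages to proportions (divide by 100).
Σ p₁ᵢp₂ᵢ = 0.0062 + 0.0648 + 0.3108 = 0.3818
Σp_1ᵢ² = 0.02² + 0.24² + 0.74² = 0.0004 + 0.0576 + 0.5476 = 0.6056
Σp_2ᵢ² = 0.31² + 0.27² + 0.42² = 0.0961 + 0.0729 + 0.1764 = 0.3454
O = 0.3818 / √(0.6056 × 0.3454) = 0.3818 / 0.45736 = 0.8348

0.83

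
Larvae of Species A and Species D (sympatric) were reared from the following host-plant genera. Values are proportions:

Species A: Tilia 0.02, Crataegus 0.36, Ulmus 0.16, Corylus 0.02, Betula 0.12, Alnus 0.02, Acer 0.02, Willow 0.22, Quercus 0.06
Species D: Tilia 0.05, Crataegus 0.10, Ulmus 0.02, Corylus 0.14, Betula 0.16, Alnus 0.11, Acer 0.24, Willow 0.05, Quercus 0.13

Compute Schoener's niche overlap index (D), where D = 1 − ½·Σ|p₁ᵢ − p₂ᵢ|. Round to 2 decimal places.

0.43

Σ|p₁ᵢ − p₂ᵢ| = 0.03 + 0.26 + 0.14 + 0.12 + 0.04 + 0.09 + 0.22 + 0.17 + 0.07 = 1.14
D = 1 − ½ × 1.14 = 1 − 0.570 = 0.4300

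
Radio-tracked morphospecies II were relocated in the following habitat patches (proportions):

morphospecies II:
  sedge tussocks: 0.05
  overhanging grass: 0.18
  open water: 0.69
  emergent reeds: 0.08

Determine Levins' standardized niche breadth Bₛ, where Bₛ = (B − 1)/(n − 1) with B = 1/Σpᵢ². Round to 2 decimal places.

Σpᵢ² = 0.05² + 0.18² + 0.69² + 0.08² = 0.0025 + 0.0324 + 0.4761 + 0.0064 = 0.5174
B = 1 / 0.5174 = 1.9327
Bₛ = (B − 1)/(n − 1) = (1.9327 − 1)/(4 − 1) = 0.9327/3 = 0.3109

0.31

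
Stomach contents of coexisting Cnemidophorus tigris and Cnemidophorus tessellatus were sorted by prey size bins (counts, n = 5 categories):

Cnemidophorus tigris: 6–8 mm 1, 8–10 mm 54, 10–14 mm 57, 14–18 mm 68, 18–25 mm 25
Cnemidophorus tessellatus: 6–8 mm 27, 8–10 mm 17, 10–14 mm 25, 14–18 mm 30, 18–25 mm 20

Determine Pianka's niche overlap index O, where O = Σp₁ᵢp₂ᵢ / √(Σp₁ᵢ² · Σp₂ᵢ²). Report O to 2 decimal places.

Proportions for Cnemidophorus tigris (n=205): 1/205=0.0049, 54/205=0.2634, 57/205=0.2780, 68/205=0.3317, 25/205=0.1220
Proportions for Cnemidophorus tessellatus (n=119): 27/119=0.2269, 17/119=0.1429, 25/119=0.2101, 30/119=0.2521, 20/119=0.1681
Σ p₁ᵢp₂ᵢ = 0.001112 + 0.037640 + 0.058408 + 0.083622 + 0.020508 = 0.201290
Σp_1ᵢ² = 0.0049² + 0.2634² + 0.2780² + 0.3317² + 0.1220² = 0.000024 + 0.069380 + 0.077284 + 0.110025 + 0.014884 = 0.271597
Σp_2ᵢ² = 0.2269² + 0.1429² + 0.2101² + 0.2521² + 0.1681² = 0.051484 + 0.020420 + 0.044142 + 0.063554 + 0.028258 = 0.207858
O = 0.201290 / √(0.271597 × 0.207858) = 0.201290 / 0.2375997 = 0.8472

0.85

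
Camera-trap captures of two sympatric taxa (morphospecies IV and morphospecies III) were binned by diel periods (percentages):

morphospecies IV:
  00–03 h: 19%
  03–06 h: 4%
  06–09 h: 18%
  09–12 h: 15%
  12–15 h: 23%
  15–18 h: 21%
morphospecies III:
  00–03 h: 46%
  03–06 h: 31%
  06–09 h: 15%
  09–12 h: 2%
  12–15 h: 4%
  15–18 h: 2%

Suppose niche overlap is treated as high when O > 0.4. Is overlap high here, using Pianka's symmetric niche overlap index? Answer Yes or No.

Convert percentages to proportions (divide by 100).
Σ p₁ᵢp₂ᵢ = 0.0874 + 0.0124 + 0.0270 + 0.0030 + 0.0092 + 0.0042 = 0.1432
Σp_1ᵢ² = 0.19² + 0.04² + 0.18² + 0.15² + 0.23² + 0.21² = 0.0361 + 0.0016 + 0.0324 + 0.0225 + 0.0529 + 0.0441 = 0.1896
Σp_2ᵢ² = 0.46² + 0.31² + 0.15² + 0.02² + 0.04² + 0.02² = 0.2116 + 0.0961 + 0.0225 + 0.0004 + 0.0016 + 0.0004 = 0.3326
O = 0.1432 / √(0.1896 × 0.3326) = 0.1432 / 0.25112 = 0.5702
O = 0.5702 > 0.4 → Yes.

Yes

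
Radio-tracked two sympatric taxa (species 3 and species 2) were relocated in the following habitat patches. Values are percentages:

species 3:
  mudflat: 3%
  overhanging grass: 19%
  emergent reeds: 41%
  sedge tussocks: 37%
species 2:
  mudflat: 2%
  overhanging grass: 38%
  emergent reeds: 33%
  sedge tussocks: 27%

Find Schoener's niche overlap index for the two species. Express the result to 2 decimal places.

0.81

Convert percentages to proportions (divide by 100).
Σ|p₁ᵢ − p₂ᵢ| = 0.01 + 0.19 + 0.08 + 0.10 = 0.38
D = 1 − ½ × 0.38 = 1 − 0.190 = 0.8100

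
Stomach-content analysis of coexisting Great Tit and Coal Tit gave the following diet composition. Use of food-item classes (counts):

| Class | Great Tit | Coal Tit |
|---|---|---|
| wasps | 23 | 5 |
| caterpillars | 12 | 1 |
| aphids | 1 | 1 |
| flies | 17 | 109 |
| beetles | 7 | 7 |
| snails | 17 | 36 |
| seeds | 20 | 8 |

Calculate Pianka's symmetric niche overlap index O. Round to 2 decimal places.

Proportions for Great Tit (n=97): 23/97=0.2371, 12/97=0.1237, 1/97=0.0103, 17/97=0.1753, 7/97=0.0722, 17/97=0.1753, 20/97=0.2062
Proportions for Coal Tit (n=167): 5/167=0.0299, 1/167=0.0060, 1/167=0.0060, 109/167=0.6527, 7/167=0.0419, 36/167=0.2156, 8/167=0.0479
Σ p₁ᵢp₂ᵢ = 0.007089 + 0.000742 + 0.000062 + 0.114418 + 0.003025 + 0.037795 + 0.009877 = 0.173008
Σp_1ᵢ² = 0.2371² + 0.1237² + 0.0103² + 0.1753² + 0.0722² + 0.1753² + 0.2062² = 0.056216 + 0.015302 + 0.000106 + 0.030730 + 0.005213 + 0.030730 + 0.042518 = 0.180815
Σp_2ᵢ² = 0.0299² + 0.0060² + 0.0060² + 0.6527² + 0.0419² + 0.2156² + 0.0479² = 0.000894 + 0.000036 + 0.000036 + 0.426017 + 0.001756 + 0.046483 + 0.002294 = 0.477516
O = 0.173008 / √(0.180815 × 0.477516) = 0.173008 / 0.2938402 = 0.5888

0.59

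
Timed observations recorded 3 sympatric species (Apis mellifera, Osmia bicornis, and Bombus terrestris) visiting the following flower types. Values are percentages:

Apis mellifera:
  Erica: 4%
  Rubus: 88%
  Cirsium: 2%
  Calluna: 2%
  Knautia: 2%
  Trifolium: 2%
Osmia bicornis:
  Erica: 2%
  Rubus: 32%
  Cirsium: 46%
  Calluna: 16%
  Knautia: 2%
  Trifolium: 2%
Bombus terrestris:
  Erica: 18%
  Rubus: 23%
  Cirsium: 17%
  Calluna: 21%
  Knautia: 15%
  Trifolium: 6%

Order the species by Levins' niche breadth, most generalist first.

Convert percentages to proportions (divide by 100).
Σp_mellᵢ² = 0.04² + 0.88² + 0.02² + 0.02² + 0.02² + 0.02² = 0.0016 + 0.7744 + 0.0004 + 0.0004 + 0.0004 + 0.0004 = 0.7776
B_mell = 1 / 0.7776 = 1.2860
Σp_bicoᵢ² = 0.02² + 0.32² + 0.46² + 0.16² + 0.02² + 0.02² = 0.0004 + 0.1024 + 0.2116 + 0.0256 + 0.0004 + 0.0004 = 0.3408
B_bico = 1 / 0.3408 = 2.9343
Σp_terrᵢ² = 0.18² + 0.23² + 0.17² + 0.21² + 0.15² + 0.06² = 0.0324 + 0.0529 + 0.0289 + 0.0441 + 0.0225 + 0.0036 = 0.1844
B_terr = 1 / 0.1844 = 5.4230
Ranking by B (broadest → narrowest): Bombus terrestris (5.42) > Osmia bicornis (2.93) > Apis mellifera (1.29)

Bombus terrestris > Osmia bicornis > Apis mellifera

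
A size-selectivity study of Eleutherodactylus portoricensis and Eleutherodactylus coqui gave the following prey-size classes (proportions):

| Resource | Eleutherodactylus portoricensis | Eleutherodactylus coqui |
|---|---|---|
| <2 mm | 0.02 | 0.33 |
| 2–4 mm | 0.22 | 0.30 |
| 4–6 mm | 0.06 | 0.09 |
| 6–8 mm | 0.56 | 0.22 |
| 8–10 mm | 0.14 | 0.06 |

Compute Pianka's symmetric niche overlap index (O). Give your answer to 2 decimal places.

0.66

Σ p₁ᵢp₂ᵢ = 0.0066 + 0.0660 + 0.0054 + 0.1232 + 0.0084 = 0.2096
Σp_1ᵢ² = 0.02² + 0.22² + 0.06² + 0.56² + 0.14² = 0.0004 + 0.0484 + 0.0036 + 0.3136 + 0.0196 = 0.3856
Σp_2ᵢ² = 0.33² + 0.30² + 0.09² + 0.22² + 0.06² = 0.1089 + 0.0900 + 0.0081 + 0.0484 + 0.0036 = 0.2590
O = 0.2096 / √(0.3856 × 0.2590) = 0.2096 / 0.31602 = 0.6632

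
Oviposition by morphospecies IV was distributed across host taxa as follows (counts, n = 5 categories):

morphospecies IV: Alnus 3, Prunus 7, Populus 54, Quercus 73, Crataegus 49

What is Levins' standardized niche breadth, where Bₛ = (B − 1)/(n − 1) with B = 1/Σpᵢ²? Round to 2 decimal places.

0.56

Proportions for morphospecies IV (n=186): 3/186=0.0161, 7/186=0.0376, 54/186=0.2903, 73/186=0.3925, 49/186=0.2634
Σpᵢ² = 0.0161² + 0.0376² + 0.2903² + 0.3925² + 0.2634² = 0.000259 + 0.001414 + 0.084274 + 0.154056 + 0.069380 = 0.309383
B = 1 / 0.309383 = 3.2322
Bₛ = (B − 1)/(n − 1) = (3.2322 − 1)/(5 − 1) = 2.2322/4 = 0.5581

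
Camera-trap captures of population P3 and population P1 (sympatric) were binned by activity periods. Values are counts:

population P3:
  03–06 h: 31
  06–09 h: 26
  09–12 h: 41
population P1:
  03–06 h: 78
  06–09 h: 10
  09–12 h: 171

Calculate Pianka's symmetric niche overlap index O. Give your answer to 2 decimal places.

Proportions for population P3 (n=98): 31/98=0.3163, 26/98=0.2653, 41/98=0.4184
Proportions for population P1 (n=259): 78/259=0.3012, 10/259=0.0386, 171/259=0.6602
Σ p₁ᵢp₂ᵢ = 0.095270 + 0.010241 + 0.276228 = 0.381739
Σp_1ᵢ² = 0.3163² + 0.2653² + 0.4184² = 0.100046 + 0.070384 + 0.175059 = 0.345489
Σp_2ᵢ² = 0.3012² + 0.0386² + 0.6602² = 0.090721 + 0.001490 + 0.435864 = 0.528075
O = 0.381739 / √(0.345489 × 0.528075) = 0.381739 / 0.4271348 = 0.8937

0.89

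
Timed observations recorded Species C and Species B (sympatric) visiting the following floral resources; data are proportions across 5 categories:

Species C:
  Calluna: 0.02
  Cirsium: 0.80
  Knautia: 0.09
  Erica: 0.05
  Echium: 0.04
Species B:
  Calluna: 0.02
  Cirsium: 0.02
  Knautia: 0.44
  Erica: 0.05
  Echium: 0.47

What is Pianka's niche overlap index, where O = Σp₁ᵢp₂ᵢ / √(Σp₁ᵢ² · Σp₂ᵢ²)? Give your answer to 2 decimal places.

0.15

Σ p₁ᵢp₂ᵢ = 0.0004 + 0.0160 + 0.0396 + 0.0025 + 0.0188 = 0.0773
Σp_1ᵢ² = 0.02² + 0.80² + 0.09² + 0.05² + 0.04² = 0.0004 + 0.6400 + 0.0081 + 0.0025 + 0.0016 = 0.6526
Σp_2ᵢ² = 0.02² + 0.02² + 0.44² + 0.05² + 0.47² = 0.0004 + 0.0004 + 0.1936 + 0.0025 + 0.2209 = 0.4178
O = 0.0773 / √(0.6526 × 0.4178) = 0.0773 / 0.52216 = 0.1480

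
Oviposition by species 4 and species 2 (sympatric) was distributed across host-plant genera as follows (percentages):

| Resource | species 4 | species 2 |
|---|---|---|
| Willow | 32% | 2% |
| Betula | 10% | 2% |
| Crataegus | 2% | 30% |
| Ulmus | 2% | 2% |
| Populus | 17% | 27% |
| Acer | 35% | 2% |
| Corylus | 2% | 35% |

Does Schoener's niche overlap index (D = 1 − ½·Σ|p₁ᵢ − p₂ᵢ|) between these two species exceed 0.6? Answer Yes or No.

No

Convert percentages to proportions (divide by 100).
Σ|p₁ᵢ − p₂ᵢ| = 0.30 + 0.08 + 0.28 + 0.00 + 0.10 + 0.33 + 0.33 = 1.42
D = 1 − ½ × 1.42 = 1 − 0.710 = 0.2900
D = 0.2900 < 0.6 → No.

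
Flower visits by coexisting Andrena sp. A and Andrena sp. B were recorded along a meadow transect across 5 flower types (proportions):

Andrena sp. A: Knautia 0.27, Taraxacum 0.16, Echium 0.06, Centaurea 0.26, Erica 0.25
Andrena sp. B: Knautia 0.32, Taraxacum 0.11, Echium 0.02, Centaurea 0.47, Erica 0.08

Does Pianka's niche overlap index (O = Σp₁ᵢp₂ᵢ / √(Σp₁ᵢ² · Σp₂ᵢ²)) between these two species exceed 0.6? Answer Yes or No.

Σ p₁ᵢp₂ᵢ = 0.0864 + 0.0176 + 0.0012 + 0.1222 + 0.0200 = 0.2474
Σp_1ᵢ² = 0.27² + 0.16² + 0.06² + 0.26² + 0.25² = 0.0729 + 0.0256 + 0.0036 + 0.0676 + 0.0625 = 0.2322
Σp_2ᵢ² = 0.32² + 0.11² + 0.02² + 0.47² + 0.08² = 0.1024 + 0.0121 + 0.0004 + 0.2209 + 0.0064 = 0.3422
O = 0.2474 / √(0.2322 × 0.3422) = 0.2474 / 0.28188 = 0.8777
O = 0.8777 > 0.6 → Yes.

Yes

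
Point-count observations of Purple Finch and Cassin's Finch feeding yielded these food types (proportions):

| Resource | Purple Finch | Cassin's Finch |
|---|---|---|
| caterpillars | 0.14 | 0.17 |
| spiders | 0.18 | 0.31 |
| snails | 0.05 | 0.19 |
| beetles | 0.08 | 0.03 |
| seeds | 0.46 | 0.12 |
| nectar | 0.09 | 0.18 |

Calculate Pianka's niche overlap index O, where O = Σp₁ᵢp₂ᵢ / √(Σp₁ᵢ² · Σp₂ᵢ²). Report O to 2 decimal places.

0.67

Σ p₁ᵢp₂ᵢ = 0.0238 + 0.0558 + 0.0095 + 0.0024 + 0.0552 + 0.0162 = 0.1629
Σp_1ᵢ² = 0.14² + 0.18² + 0.05² + 0.08² + 0.46² + 0.09² = 0.0196 + 0.0324 + 0.0025 + 0.0064 + 0.2116 + 0.0081 = 0.2806
Σp_2ᵢ² = 0.17² + 0.31² + 0.19² + 0.03² + 0.12² + 0.18² = 0.0289 + 0.0961 + 0.0361 + 0.0009 + 0.0144 + 0.0324 = 0.2088
O = 0.1629 / √(0.2806 × 0.2088) = 0.1629 / 0.24205 = 0.6730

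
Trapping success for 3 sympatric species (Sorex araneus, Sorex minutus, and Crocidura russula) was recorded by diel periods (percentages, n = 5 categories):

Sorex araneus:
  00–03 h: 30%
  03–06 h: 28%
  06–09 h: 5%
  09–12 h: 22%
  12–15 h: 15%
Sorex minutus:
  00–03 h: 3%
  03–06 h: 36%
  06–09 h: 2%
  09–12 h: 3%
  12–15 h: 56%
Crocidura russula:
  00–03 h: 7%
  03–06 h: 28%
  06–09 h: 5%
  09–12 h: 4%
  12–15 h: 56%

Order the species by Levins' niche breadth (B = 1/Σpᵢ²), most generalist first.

Sorex araneus > Crocidura russula > Sorex minutus

Convert percentages to proportions (divide by 100).
Σp_aranᵢ² = 0.30² + 0.28² + 0.05² + 0.22² + 0.15² = 0.0900 + 0.0784 + 0.0025 + 0.0484 + 0.0225 = 0.2418
B_aran = 1 / 0.2418 = 4.1356
Σp_minuᵢ² = 0.03² + 0.36² + 0.02² + 0.03² + 0.56² = 0.0009 + 0.1296 + 0.0004 + 0.0009 + 0.3136 = 0.4454
B_minu = 1 / 0.4454 = 2.2452
Σp_russᵢ² = 0.07² + 0.28² + 0.05² + 0.04² + 0.56² = 0.0049 + 0.0784 + 0.0025 + 0.0016 + 0.3136 = 0.4010
B_russ = 1 / 0.4010 = 2.4938
Ranking by B (broadest → narrowest): Sorex araneus (4.14) > Crocidura russula (2.49) > Sorex minutus (2.25)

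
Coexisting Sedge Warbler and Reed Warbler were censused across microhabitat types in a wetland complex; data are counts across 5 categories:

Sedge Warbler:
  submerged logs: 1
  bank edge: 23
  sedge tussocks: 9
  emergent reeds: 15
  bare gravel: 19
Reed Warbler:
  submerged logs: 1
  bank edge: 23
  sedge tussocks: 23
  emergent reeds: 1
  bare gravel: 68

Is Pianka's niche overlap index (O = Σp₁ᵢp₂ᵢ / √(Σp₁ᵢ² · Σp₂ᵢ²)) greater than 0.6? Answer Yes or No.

Proportions for Sedge Warbler (n=67): 1/67=0.0149, 23/67=0.3433, 9/67=0.1343, 15/67=0.2239, 19/67=0.2836
Proportions for Reed Warbler (n=116): 1/116=0.0086, 23/116=0.1983, 23/116=0.1983, 1/116=0.0086, 68/116=0.5862
Σ p₁ᵢp₂ᵢ = 0.000128 + 0.068076 + 0.026632 + 0.001926 + 0.166246 = 0.263008
Σp_1ᵢ² = 0.0149² + 0.3433² + 0.1343² + 0.2239² + 0.2836² = 0.000222 + 0.117855 + 0.018036 + 0.050131 + 0.080429 = 0.266673
Σp_2ᵢ² = 0.0086² + 0.1983² + 0.1983² + 0.0086² + 0.5862² = 0.000074 + 0.039323 + 0.039323 + 0.000074 + 0.343630 = 0.422424
O = 0.263008 / √(0.266673 × 0.422424) = 0.263008 / 0.3356324 = 0.7836
O = 0.7836 > 0.6 → Yes.

Yes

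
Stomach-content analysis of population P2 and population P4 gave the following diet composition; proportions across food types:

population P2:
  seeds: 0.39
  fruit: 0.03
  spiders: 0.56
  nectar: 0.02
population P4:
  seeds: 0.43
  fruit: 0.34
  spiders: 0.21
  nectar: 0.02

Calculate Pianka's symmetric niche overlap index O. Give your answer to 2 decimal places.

0.74

Σ p₁ᵢp₂ᵢ = 0.1677 + 0.0102 + 0.1176 + 0.0004 = 0.2959
Σp_1ᵢ² = 0.39² + 0.03² + 0.56² + 0.02² = 0.1521 + 0.0009 + 0.3136 + 0.0004 = 0.4670
Σp_2ᵢ² = 0.43² + 0.34² + 0.21² + 0.02² = 0.1849 + 0.1156 + 0.0441 + 0.0004 = 0.3450
O = 0.2959 / √(0.4670 × 0.3450) = 0.2959 / 0.40139 = 0.7372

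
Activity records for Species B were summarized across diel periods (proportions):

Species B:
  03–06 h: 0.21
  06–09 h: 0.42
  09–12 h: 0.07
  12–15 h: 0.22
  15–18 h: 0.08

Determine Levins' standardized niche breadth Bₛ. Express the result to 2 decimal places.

0.64

Σpᵢ² = 0.21² + 0.42² + 0.07² + 0.22² + 0.08² = 0.0441 + 0.1764 + 0.0049 + 0.0484 + 0.0064 = 0.2802
B = 1 / 0.2802 = 3.5689
Bₛ = (B − 1)/(n − 1) = (3.5689 − 1)/(5 − 1) = 2.5689/4 = 0.6422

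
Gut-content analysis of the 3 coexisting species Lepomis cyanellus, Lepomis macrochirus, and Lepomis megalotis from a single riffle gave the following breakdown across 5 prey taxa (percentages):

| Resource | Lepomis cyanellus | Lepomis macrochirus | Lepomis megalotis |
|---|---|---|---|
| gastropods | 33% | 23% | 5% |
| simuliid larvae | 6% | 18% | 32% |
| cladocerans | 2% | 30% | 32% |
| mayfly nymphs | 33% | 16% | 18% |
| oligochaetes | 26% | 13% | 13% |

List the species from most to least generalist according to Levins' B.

Convert percentages to proportions (divide by 100).
Σp_cyanᵢ² = 0.33² + 0.06² + 0.02² + 0.33² + 0.26² = 0.1089 + 0.0036 + 0.0004 + 0.1089 + 0.0676 = 0.2894
B_cyan = 1 / 0.2894 = 3.4554
Σp_macrᵢ² = 0.23² + 0.18² + 0.30² + 0.16² + 0.13² = 0.0529 + 0.0324 + 0.0900 + 0.0256 + 0.0169 = 0.2178
B_macr = 1 / 0.2178 = 4.5914
Σp_megaᵢ² = 0.05² + 0.32² + 0.32² + 0.18² + 0.13² = 0.0025 + 0.1024 + 0.1024 + 0.0324 + 0.0169 = 0.2566
B_mega = 1 / 0.2566 = 3.8971
Ranking by B (broadest → narrowest): Lepomis macrochirus (4.59) > Lepomis megalotis (3.90) > Lepomis cyanellus (3.46)

Lepomis macrochirus > Lepomis megalotis > Lepomis cyanellus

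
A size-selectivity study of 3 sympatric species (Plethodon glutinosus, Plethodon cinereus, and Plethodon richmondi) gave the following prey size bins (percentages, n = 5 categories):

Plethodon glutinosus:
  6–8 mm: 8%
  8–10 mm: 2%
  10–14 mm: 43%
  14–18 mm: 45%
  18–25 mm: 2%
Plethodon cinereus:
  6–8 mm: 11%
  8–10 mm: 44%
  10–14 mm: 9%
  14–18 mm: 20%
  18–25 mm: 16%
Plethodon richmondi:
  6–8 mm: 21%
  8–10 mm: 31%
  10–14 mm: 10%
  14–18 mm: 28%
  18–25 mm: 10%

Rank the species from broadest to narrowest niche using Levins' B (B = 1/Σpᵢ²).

Convert percentages to proportions (divide by 100).
Σp_glutᵢ² = 0.08² + 0.02² + 0.43² + 0.45² + 0.02² = 0.0064 + 0.0004 + 0.1849 + 0.2025 + 0.0004 = 0.3946
B_glut = 1 / 0.3946 = 2.5342
Σp_cineᵢ² = 0.11² + 0.44² + 0.09² + 0.20² + 0.16² = 0.0121 + 0.1936 + 0.0081 + 0.0400 + 0.0256 = 0.2794
B_cine = 1 / 0.2794 = 3.5791
Σp_richᵢ² = 0.21² + 0.31² + 0.10² + 0.28² + 0.10² = 0.0441 + 0.0961 + 0.0100 + 0.0784 + 0.0100 = 0.2386
B_rich = 1 / 0.2386 = 4.1911
Ranking by B (broadest → narrowest): Plethodon richmondi (4.19) > Plethodon cinereus (3.58) > Plethodon glutinosus (2.53)

Plethodon richmondi > Plethodon cinereus > Plethodon glutinosus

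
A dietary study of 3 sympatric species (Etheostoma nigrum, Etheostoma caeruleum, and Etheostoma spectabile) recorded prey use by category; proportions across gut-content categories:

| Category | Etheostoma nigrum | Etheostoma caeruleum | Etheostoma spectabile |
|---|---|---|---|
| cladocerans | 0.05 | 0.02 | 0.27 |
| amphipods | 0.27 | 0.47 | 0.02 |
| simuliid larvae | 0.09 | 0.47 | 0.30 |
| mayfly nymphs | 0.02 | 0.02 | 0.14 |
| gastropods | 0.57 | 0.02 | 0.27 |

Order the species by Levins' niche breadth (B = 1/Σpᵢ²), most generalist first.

Etheostoma spectabile > Etheostoma nigrum > Etheostoma caeruleum

Σp_nigrᵢ² = 0.05² + 0.27² + 0.09² + 0.02² + 0.57² = 0.0025 + 0.0729 + 0.0081 + 0.0004 + 0.3249 = 0.4088
B_nigr = 1 / 0.4088 = 2.4462
Σp_caerᵢ² = 0.02² + 0.47² + 0.47² + 0.02² + 0.02² = 0.0004 + 0.2209 + 0.2209 + 0.0004 + 0.0004 = 0.4430
B_caer = 1 / 0.4430 = 2.2573
Σp_specᵢ² = 0.27² + 0.02² + 0.30² + 0.14² + 0.27² = 0.0729 + 0.0004 + 0.0900 + 0.0196 + 0.0729 = 0.2558
B_spec = 1 / 0.2558 = 3.9093
Ranking by B (broadest → narrowest): Etheostoma spectabile (3.91) > Etheostoma nigrum (2.45) > Etheostoma caeruleum (2.26)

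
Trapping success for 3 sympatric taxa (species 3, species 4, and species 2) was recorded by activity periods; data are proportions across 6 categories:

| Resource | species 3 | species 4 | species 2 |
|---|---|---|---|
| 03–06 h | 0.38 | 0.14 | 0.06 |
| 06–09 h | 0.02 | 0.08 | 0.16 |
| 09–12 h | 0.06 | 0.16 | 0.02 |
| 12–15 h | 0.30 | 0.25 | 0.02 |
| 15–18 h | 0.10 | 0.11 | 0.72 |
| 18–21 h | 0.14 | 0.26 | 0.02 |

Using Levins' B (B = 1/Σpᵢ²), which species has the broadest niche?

Σp_3ᵢ² = 0.38² + 0.02² + 0.06² + 0.30² + 0.10² + 0.14² = 0.1444 + 0.0004 + 0.0036 + 0.0900 + 0.0100 + 0.0196 = 0.2680
B_3 = 1 / 0.2680 = 3.7313
Σp_4ᵢ² = 0.14² + 0.08² + 0.16² + 0.25² + 0.11² + 0.26² = 0.0196 + 0.0064 + 0.0256 + 0.0625 + 0.0121 + 0.0676 = 0.1938
B_4 = 1 / 0.1938 = 5.1600
Σp_2ᵢ² = 0.06² + 0.16² + 0.02² + 0.02² + 0.72² + 0.02² = 0.0036 + 0.0256 + 0.0004 + 0.0004 + 0.5184 + 0.0004 = 0.5488
B_2 = 1 / 0.5488 = 1.8222
Highest B → broadest niche (most generalist): species 4 (B = 5.16).

species 4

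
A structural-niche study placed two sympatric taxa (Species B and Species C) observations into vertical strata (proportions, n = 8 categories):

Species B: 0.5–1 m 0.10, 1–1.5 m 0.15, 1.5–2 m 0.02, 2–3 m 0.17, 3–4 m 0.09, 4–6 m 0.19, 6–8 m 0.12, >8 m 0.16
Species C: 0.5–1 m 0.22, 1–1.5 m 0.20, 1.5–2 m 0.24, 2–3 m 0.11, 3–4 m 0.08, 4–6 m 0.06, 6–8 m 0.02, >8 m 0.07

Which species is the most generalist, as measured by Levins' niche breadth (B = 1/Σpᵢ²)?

Species B

Σp_Bᵢ² = 0.10² + 0.15² + 0.02² + 0.17² + 0.09² + 0.19² + 0.12² + 0.16² = 0.0100 + 0.0225 + 0.0004 + 0.0289 + 0.0081 + 0.0361 + 0.0144 + 0.0256 = 0.1460
B_B = 1 / 0.1460 = 6.8493
Σp_Cᵢ² = 0.22² + 0.20² + 0.24² + 0.11² + 0.08² + 0.06² + 0.02² + 0.07² = 0.0484 + 0.0400 + 0.0576 + 0.0121 + 0.0064 + 0.0036 + 0.0004 + 0.0049 = 0.1734
B_C = 1 / 0.1734 = 5.7670
Highest B → broadest niche (most generalist): Species B (B = 6.85).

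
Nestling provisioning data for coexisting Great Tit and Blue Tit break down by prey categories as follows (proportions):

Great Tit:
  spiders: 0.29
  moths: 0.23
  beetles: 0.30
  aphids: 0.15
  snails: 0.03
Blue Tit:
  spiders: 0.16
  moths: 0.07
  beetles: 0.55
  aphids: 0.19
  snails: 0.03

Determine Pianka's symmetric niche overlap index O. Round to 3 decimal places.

Σ p₁ᵢp₂ᵢ = 0.0464 + 0.0161 + 0.1650 + 0.0285 + 0.0009 = 0.2569
Σp_1ᵢ² = 0.29² + 0.23² + 0.30² + 0.15² + 0.03² = 0.0841 + 0.0529 + 0.0900 + 0.0225 + 0.0009 = 0.2504
Σp_2ᵢ² = 0.16² + 0.07² + 0.55² + 0.19² + 0.03² = 0.0256 + 0.0049 + 0.3025 + 0.0361 + 0.0009 = 0.3700
O = 0.2569 / √(0.2504 × 0.3700) = 0.2569 / 0.304381 = 0.84401

0.844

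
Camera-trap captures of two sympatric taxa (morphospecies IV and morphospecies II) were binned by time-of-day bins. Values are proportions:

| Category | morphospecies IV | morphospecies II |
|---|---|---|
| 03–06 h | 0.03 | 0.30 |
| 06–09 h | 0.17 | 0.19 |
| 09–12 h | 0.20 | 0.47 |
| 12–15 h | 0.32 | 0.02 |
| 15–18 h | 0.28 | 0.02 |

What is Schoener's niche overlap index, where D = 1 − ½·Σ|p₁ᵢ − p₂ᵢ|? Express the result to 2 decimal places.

Σ|p₁ᵢ − p₂ᵢ| = 0.27 + 0.02 + 0.27 + 0.30 + 0.26 = 1.12
D = 1 − ½ × 1.12 = 1 − 0.560 = 0.4400

0.44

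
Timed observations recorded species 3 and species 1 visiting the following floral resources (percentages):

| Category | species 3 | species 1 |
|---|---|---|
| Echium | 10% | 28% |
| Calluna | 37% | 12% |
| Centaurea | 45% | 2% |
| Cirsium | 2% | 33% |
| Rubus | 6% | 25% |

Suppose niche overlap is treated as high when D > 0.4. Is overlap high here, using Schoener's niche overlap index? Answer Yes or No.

Convert percentages to proportions (divide by 100).
Σ|p₁ᵢ − p₂ᵢ| = 0.18 + 0.25 + 0.43 + 0.31 + 0.19 = 1.36
D = 1 − ½ × 1.36 = 1 − 0.680 = 0.3200
D = 0.3200 < 0.4 → No.

No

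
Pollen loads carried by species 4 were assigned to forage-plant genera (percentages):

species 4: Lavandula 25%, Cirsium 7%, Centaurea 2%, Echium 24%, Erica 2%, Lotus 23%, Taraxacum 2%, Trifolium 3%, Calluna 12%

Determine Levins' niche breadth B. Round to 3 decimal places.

5.144

Convert percentages to proportions (divide by 100).
Σpᵢ² = 0.25² + 0.07² + 0.02² + 0.24² + 0.02² + 0.23² + 0.02² + 0.03² + 0.12² = 0.0625 + 0.0049 + 0.0004 + 0.0576 + 0.0004 + 0.0529 + 0.0004 + 0.0009 + 0.0144 = 0.1944
B = 1 / 0.1944 = 5.14403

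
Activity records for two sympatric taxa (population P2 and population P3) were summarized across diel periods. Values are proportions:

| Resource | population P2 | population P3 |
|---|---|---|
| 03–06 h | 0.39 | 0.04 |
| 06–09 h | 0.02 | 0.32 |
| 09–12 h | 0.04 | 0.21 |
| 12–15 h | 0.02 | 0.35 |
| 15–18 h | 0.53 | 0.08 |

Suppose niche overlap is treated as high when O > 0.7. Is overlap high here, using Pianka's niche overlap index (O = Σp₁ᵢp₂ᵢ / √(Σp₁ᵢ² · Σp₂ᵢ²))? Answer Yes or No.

No

Σ p₁ᵢp₂ᵢ = 0.0156 + 0.0064 + 0.0084 + 0.0070 + 0.0424 = 0.0798
Σp_1ᵢ² = 0.39² + 0.02² + 0.04² + 0.02² + 0.53² = 0.1521 + 0.0004 + 0.0016 + 0.0004 + 0.2809 = 0.4354
Σp_2ᵢ² = 0.04² + 0.32² + 0.21² + 0.35² + 0.08² = 0.0016 + 0.1024 + 0.0441 + 0.1225 + 0.0064 = 0.2770
O = 0.0798 / √(0.4354 × 0.2770) = 0.0798 / 0.34728 = 0.2298
O = 0.2298 < 0.7 → No.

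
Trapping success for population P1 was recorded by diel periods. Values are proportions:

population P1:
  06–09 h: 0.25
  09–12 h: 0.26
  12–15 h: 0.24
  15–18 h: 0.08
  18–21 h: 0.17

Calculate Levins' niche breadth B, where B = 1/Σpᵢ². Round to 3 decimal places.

Σpᵢ² = 0.25² + 0.26² + 0.24² + 0.08² + 0.17² = 0.0625 + 0.0676 + 0.0576 + 0.0064 + 0.0289 = 0.2230
B = 1 / 0.2230 = 4.48430

4.484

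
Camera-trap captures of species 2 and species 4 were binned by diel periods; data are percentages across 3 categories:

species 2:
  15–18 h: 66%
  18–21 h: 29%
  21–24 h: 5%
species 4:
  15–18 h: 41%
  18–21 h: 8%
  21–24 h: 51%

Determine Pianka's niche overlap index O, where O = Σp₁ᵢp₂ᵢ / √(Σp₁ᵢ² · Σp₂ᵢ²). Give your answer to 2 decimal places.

0.67

Convert percentages to proportions (divide by 100).
Σ p₁ᵢp₂ᵢ = 0.2706 + 0.0232 + 0.0255 = 0.3193
Σp_1ᵢ² = 0.66² + 0.29² + 0.05² = 0.4356 + 0.0841 + 0.0025 = 0.5222
Σp_2ᵢ² = 0.41² + 0.08² + 0.51² = 0.1681 + 0.0064 + 0.2601 = 0.4346
O = 0.3193 / √(0.5222 × 0.4346) = 0.3193 / 0.47639 = 0.6702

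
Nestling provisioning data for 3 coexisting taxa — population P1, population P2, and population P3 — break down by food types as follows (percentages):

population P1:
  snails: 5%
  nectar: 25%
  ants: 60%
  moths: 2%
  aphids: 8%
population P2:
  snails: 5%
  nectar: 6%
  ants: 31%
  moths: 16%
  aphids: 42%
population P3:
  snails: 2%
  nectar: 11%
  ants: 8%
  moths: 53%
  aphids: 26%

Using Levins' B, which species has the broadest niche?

Convert percentages to proportions (divide by 100).
Σp_P1ᵢ² = 0.05² + 0.25² + 0.60² + 0.02² + 0.08² = 0.0025 + 0.0625 + 0.3600 + 0.0004 + 0.0064 = 0.4318
B_P1 = 1 / 0.4318 = 2.3159
Σp_P2ᵢ² = 0.05² + 0.06² + 0.31² + 0.16² + 0.42² = 0.0025 + 0.0036 + 0.0961 + 0.0256 + 0.1764 = 0.3042
B_P2 = 1 / 0.3042 = 3.2873
Σp_P3ᵢ² = 0.02² + 0.11² + 0.08² + 0.53² + 0.26² = 0.0004 + 0.0121 + 0.0064 + 0.2809 + 0.0676 = 0.3674
B_P3 = 1 / 0.3674 = 2.7218
Highest B → broadest niche (most generalist): population P2 (B = 3.29).

population P2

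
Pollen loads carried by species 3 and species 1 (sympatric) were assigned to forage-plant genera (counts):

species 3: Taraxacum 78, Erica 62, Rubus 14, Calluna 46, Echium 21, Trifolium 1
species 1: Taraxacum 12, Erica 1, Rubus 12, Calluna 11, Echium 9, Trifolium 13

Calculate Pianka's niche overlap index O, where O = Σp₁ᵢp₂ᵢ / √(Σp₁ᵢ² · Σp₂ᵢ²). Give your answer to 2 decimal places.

Proportions for species 3 (n=222): 78/222=0.3514, 62/222=0.2793, 14/222=0.0631, 46/222=0.2072, 21/222=0.0946, 1/222=0.0045
Proportions for species 1 (n=58): 12/58=0.2069, 1/58=0.0172, 12/58=0.2069, 11/58=0.1897, 9/58=0.1552, 13/58=0.2241
Σ p₁ᵢp₂ᵢ = 0.072705 + 0.004804 + 0.013055 + 0.039306 + 0.014682 + 0.001008 = 0.145560
Σp_1ᵢ² = 0.3514² + 0.2793² + 0.0631² + 0.2072² + 0.0946² + 0.0045² = 0.123482 + 0.078008 + 0.003982 + 0.042932 + 0.008949 + 0.000020 = 0.257373
Σp_2ᵢ² = 0.2069² + 0.0172² + 0.2069² + 0.1897² + 0.1552² + 0.2241² = 0.042808 + 0.000296 + 0.042808 + 0.035986 + 0.024087 + 0.050221 = 0.196206
O = 0.145560 / √(0.257373 × 0.196206) = 0.145560 / 0.2247179 = 0.6477

0.65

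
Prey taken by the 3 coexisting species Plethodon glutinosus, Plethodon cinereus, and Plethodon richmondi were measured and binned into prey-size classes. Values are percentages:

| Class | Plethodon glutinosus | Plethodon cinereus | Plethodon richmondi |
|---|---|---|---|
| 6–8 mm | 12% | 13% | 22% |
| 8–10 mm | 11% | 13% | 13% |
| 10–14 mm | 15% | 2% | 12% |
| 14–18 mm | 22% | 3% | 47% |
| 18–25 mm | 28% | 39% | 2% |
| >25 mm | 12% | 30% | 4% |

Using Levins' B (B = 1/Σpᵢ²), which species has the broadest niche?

Plethodon glutinosus

Convert percentages to proportions (divide by 100).
Σp_glutᵢ² = 0.12² + 0.11² + 0.15² + 0.22² + 0.28² + 0.12² = 0.0144 + 0.0121 + 0.0225 + 0.0484 + 0.0784 + 0.0144 = 0.1902
B_glut = 1 / 0.1902 = 5.2576
Σp_cineᵢ² = 0.13² + 0.13² + 0.02² + 0.03² + 0.39² + 0.30² = 0.0169 + 0.0169 + 0.0004 + 0.0009 + 0.1521 + 0.0900 = 0.2772
B_cine = 1 / 0.2772 = 3.6075
Σp_richᵢ² = 0.22² + 0.13² + 0.12² + 0.47² + 0.02² + 0.04² = 0.0484 + 0.0169 + 0.0144 + 0.2209 + 0.0004 + 0.0016 = 0.3026
B_rich = 1 / 0.3026 = 3.3047
Highest B → broadest niche (most generalist): Plethodon glutinosus (B = 5.26).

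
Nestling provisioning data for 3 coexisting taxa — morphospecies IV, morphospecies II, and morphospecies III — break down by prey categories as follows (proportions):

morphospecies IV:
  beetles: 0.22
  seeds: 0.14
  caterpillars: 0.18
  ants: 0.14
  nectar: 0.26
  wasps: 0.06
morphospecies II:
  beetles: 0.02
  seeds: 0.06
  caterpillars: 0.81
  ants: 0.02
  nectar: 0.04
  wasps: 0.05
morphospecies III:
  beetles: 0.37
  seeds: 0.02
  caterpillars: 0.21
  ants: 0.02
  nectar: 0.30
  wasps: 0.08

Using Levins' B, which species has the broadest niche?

morphospecies IV

Σp_IVᵢ² = 0.22² + 0.14² + 0.18² + 0.14² + 0.26² + 0.06² = 0.0484 + 0.0196 + 0.0324 + 0.0196 + 0.0676 + 0.0036 = 0.1912
B_IV = 1 / 0.1912 = 5.2301
Σp_IIᵢ² = 0.02² + 0.06² + 0.81² + 0.02² + 0.04² + 0.05² = 0.0004 + 0.0036 + 0.6561 + 0.0004 + 0.0016 + 0.0025 = 0.6646
B_II = 1 / 0.6646 = 1.5047
Σp_IIIᵢ² = 0.37² + 0.02² + 0.21² + 0.02² + 0.30² + 0.08² = 0.1369 + 0.0004 + 0.0441 + 0.0004 + 0.0900 + 0.0064 = 0.2782
B_III = 1 / 0.2782 = 3.5945
Highest B → broadest niche (most generalist): morphospecies IV (B = 5.23).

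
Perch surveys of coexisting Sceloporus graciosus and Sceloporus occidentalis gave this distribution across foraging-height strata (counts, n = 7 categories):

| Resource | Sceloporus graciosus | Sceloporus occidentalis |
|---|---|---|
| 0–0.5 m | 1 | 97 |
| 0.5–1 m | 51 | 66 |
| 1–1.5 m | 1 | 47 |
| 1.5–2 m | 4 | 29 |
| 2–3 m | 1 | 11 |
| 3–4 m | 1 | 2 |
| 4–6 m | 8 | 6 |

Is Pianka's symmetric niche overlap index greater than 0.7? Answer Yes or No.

No

Proportions for Sceloporus graciosus (n=67): 1/67=0.0149, 51/67=0.7612, 1/67=0.0149, 4/67=0.0597, 1/67=0.0149, 1/67=0.0149, 8/67=0.1194
Proportions for Sceloporus occidentalis (n=258): 97/258=0.3760, 66/258=0.2558, 47/258=0.1822, 29/258=0.1124, 11/258=0.0426, 2/258=0.0078, 6/258=0.0233
Σ p₁ᵢp₂ᵢ = 0.005602 + 0.194715 + 0.002715 + 0.006710 + 0.000635 + 0.000116 + 0.002782 = 0.213275
Σp_1ᵢ² = 0.0149² + 0.7612² + 0.0149² + 0.0597² + 0.0149² + 0.0149² + 0.1194² = 0.000222 + 0.579425 + 0.000222 + 0.003564 + 0.000222 + 0.000222 + 0.014256 = 0.598133
Σp_2ᵢ² = 0.3760² + 0.2558² + 0.1822² + 0.1124² + 0.0426² + 0.0078² + 0.0233² = 0.141376 + 0.065434 + 0.033197 + 0.012634 + 0.001815 + 0.000061 + 0.000543 = 0.255060
O = 0.213275 / √(0.598133 × 0.255060) = 0.213275 / 0.3905890 = 0.5460
O = 0.5460 < 0.7 → No.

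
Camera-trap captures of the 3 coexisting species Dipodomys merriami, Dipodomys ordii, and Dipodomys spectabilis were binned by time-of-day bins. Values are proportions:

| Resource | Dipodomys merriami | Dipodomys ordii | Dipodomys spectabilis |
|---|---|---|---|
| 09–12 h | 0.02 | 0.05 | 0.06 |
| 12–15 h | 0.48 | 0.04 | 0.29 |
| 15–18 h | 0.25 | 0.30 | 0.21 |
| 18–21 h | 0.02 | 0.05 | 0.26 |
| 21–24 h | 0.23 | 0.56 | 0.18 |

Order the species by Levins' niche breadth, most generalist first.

Dipodomys spectabilis > Dipodomys merriami > Dipodomys ordii

Σp_merrᵢ² = 0.02² + 0.48² + 0.25² + 0.02² + 0.23² = 0.0004 + 0.2304 + 0.0625 + 0.0004 + 0.0529 = 0.3466
B_merr = 1 / 0.3466 = 2.8852
Σp_ordiᵢ² = 0.05² + 0.04² + 0.30² + 0.05² + 0.56² = 0.0025 + 0.0016 + 0.0900 + 0.0025 + 0.3136 = 0.4102
B_ordi = 1 / 0.4102 = 2.4378
Σp_specᵢ² = 0.06² + 0.29² + 0.21² + 0.26² + 0.18² = 0.0036 + 0.0841 + 0.0441 + 0.0676 + 0.0324 = 0.2318
B_spec = 1 / 0.2318 = 4.3141
Ranking by B (broadest → narrowest): Dipodomys spectabilis (4.31) > Dipodomys merriami (2.89) > Dipodomys ordii (2.44)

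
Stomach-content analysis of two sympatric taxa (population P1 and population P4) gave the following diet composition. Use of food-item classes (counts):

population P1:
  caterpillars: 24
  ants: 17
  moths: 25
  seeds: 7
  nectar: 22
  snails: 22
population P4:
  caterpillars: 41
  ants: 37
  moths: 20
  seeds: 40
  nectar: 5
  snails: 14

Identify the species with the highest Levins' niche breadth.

population P1

Proportions for population P1 (n=117): 24/117=0.2051, 17/117=0.1453, 25/117=0.2137, 7/117=0.0598, 22/117=0.1880, 22/117=0.1880
Proportions for population P4 (n=157): 41/157=0.2611, 37/157=0.2357, 20/157=0.1274, 40/157=0.2548, 5/157=0.0318, 14/157=0.0892
Σp_P1ᵢ² = 0.2051² + 0.1453² + 0.2137² + 0.0598² + 0.1880² + 0.1880² = 0.042066 + 0.021112 + 0.045668 + 0.003576 + 0.035344 + 0.035344 = 0.183110
B_P1 = 1 / 0.183110 = 5.4612
Σp_P4ᵢ² = 0.2611² + 0.2357² + 0.1274² + 0.2548² + 0.0318² + 0.0892² = 0.068173 + 0.055554 + 0.016231 + 0.064923 + 0.001011 + 0.007957 = 0.213849
B_P4 = 1 / 0.213849 = 4.6762
Highest B → broadest niche (most generalist): population P1 (B = 5.46).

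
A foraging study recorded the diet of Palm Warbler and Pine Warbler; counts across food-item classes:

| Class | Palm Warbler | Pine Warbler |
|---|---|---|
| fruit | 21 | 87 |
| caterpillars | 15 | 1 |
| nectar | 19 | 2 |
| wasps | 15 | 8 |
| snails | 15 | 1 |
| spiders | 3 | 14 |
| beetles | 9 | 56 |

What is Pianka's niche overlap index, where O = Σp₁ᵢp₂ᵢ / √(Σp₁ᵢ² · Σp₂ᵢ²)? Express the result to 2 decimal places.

0.62

Proportions for Palm Warbler (n=97): 21/97=0.2165, 15/97=0.1546, 19/97=0.1959, 15/97=0.1546, 15/97=0.1546, 3/97=0.0309, 9/97=0.0928
Proportions for Pine Warbler (n=169): 87/169=0.5148, 1/169=0.0059, 2/169=0.0118, 8/169=0.0473, 1/169=0.0059, 14/169=0.0828, 56/169=0.3314
Σ p₁ᵢp₂ᵢ = 0.111454 + 0.000912 + 0.002312 + 0.007313 + 0.000912 + 0.002559 + 0.030754 = 0.156216
Σp_1ᵢ² = 0.2165² + 0.1546² + 0.1959² + 0.1546² + 0.1546² + 0.0309² + 0.0928² = 0.046872 + 0.023901 + 0.038377 + 0.023901 + 0.023901 + 0.000955 + 0.008612 = 0.166519
Σp_2ᵢ² = 0.5148² + 0.0059² + 0.0118² + 0.0473² + 0.0059² + 0.0828² + 0.3314² = 0.265019 + 0.000035 + 0.000139 + 0.002237 + 0.000035 + 0.006856 + 0.109826 = 0.384147
O = 0.156216 / √(0.166519 × 0.384147) = 0.156216 / 0.2529185 = 0.6177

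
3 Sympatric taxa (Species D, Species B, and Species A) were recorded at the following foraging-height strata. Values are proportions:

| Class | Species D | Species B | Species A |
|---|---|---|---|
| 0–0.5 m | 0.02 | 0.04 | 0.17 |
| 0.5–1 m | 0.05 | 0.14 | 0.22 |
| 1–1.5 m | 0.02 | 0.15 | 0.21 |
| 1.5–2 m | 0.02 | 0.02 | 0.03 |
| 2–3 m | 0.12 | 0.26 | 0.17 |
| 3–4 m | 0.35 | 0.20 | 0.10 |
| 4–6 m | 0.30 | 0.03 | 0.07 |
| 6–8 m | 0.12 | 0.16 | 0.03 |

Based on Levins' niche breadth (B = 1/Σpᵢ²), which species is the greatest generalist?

Σp_Dᵢ² = 0.02² + 0.05² + 0.02² + 0.02² + 0.12² + 0.35² + 0.30² + 0.12² = 0.0004 + 0.0025 + 0.0004 + 0.0004 + 0.0144 + 0.1225 + 0.0900 + 0.0144 = 0.2450
B_D = 1 / 0.2450 = 4.0816
Σp_Bᵢ² = 0.04² + 0.14² + 0.15² + 0.02² + 0.26² + 0.20² + 0.03² + 0.16² = 0.0016 + 0.0196 + 0.0225 + 0.0004 + 0.0676 + 0.0400 + 0.0009 + 0.0256 = 0.1782
B_B = 1 / 0.1782 = 5.6117
Σp_Aᵢ² = 0.17² + 0.22² + 0.21² + 0.03² + 0.17² + 0.10² + 0.07² + 0.03² = 0.0289 + 0.0484 + 0.0441 + 0.0009 + 0.0289 + 0.0100 + 0.0049 + 0.0009 = 0.1670
B_A = 1 / 0.1670 = 5.9880
Highest B → broadest niche (most generalist): Species A (B = 5.99).

Species A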